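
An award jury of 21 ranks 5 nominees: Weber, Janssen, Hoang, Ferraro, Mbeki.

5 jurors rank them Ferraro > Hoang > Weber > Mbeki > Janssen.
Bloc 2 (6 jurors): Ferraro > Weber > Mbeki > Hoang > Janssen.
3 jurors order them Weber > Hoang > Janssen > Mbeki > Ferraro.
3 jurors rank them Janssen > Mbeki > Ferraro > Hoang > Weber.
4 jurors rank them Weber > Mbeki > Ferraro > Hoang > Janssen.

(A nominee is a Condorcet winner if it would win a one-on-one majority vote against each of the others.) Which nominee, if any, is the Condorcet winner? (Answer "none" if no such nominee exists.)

Ferraro

Check each pair by majority over 21 ballots:
Weber vs Janssen: Weber wins 18–3.
Weber vs Hoang: Weber, 13–8.
Weber vs Ferraro: Weber is ranked higher on 3+4 = 7 ballots, Ferraro on 14. Ferraro wins 14–7.
Weber vs Mbeki: Weber, 18–3.
Janssen vs Hoang: Janssen preferred on 3 ballots; Hoang wins 18–3.
Janssen–Ferraro: Ferraro 15–6.
Janssen vs Mbeki: 3+3 = 6 for Janssen, 15 for Mbeki — Mbeki by 15–6.
Hoang vs Ferraro: Hoang preferred on 3 ballots; Ferraro wins 18–3.
Hoang vs Mbeki: Hoang is ranked higher on 5+3 = 8 ballots, Mbeki on 13. Mbeki wins 13–8.
Ferraro vs Mbeki: 11 to 10, Ferraro.
Ferraro wins every pairwise contest, so Ferraro is the Condorcet winner.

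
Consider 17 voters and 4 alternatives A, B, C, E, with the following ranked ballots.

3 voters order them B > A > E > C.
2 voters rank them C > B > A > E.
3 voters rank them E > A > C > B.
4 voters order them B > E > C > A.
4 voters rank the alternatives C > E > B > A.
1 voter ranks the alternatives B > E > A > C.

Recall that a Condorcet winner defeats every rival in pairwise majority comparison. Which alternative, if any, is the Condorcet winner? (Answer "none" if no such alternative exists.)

Head-to-head results (17 voters):
A vs B: B wins 14–3.
A vs C: C, 10–7.
A vs E: E wins 12–5.
B vs C: C wins 9–8.
B vs E: B, 10–7.
C–E: E 11–6.
No alternative is unbeaten: A loses to B; B loses to C; C loses to E; E loses to B. In particular B → E → C → B is a majority cycle — no Condorcet winner exists.

none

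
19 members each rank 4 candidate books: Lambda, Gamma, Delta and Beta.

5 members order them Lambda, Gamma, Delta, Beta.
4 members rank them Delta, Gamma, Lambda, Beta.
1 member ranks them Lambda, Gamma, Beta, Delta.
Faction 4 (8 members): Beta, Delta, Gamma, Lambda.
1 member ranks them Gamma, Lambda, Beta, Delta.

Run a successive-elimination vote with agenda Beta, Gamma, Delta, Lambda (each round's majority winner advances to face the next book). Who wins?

Round 1: Beta vs Gamma — 8–11, Gamma advances.
Round 2: Gamma vs Delta — 7–12, Delta advances.
Round 3: Delta vs Lambda — 12–7, Delta advances.
Delta survives the agenda.

Delta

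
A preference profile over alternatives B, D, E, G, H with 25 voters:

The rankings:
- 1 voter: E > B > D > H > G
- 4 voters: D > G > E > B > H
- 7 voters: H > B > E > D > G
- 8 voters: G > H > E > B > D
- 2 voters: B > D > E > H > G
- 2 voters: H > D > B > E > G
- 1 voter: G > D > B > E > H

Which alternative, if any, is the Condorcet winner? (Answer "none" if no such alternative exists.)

Head-to-head results (25 voters):
B vs D: B wins 18–7.
B vs E: E, 13–12.
B vs G: B is ranked higher on 1+7+2+2 = 12 ballots, G on 13. G wins 13–12.
B vs H: 1+4+2+1 = 8 for B, 17 for H — H by 17–8.
D vs E: E wins 16–9.
D vs G: 1+4+7+2+2 = 16 for D, 9 for G — D by 16–9.
D vs H: H, 17–8.
E vs G: E is ranked higher on 1+7+2+2 = 12 ballots, G on 13. G wins 13–12.
E vs H: H, 17–8.
G vs H: G is ranked higher on 4+8+1 = 13 ballots, H on 12. G wins 13–12.
Each alternative drops at least one matchup (B loses to E; D loses to B; E loses to G; G loses to D; H loses to G); the cycle B beats D beats G beats B rules out a Condorcet winner.

none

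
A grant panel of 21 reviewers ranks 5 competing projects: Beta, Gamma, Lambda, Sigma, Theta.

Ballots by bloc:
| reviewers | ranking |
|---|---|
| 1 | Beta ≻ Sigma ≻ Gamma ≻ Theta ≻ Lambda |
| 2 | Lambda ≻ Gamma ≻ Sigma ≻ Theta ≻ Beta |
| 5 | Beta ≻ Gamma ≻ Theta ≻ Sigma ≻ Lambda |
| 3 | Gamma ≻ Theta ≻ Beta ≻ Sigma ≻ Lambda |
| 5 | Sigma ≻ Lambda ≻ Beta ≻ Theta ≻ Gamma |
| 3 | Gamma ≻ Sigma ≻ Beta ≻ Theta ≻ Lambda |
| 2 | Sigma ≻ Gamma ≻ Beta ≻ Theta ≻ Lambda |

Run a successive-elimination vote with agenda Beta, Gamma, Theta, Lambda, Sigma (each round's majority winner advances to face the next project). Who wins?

Sigma

Round 1: Beta vs Gamma — 11–10, Beta advances.
Round 2: Beta vs Theta — 16–5, Beta advances.
Round 3: Beta vs Lambda — 14–7, Beta advances.
Round 4: Beta vs Sigma — 9–12, Sigma advances.
The agenda winner is Sigma.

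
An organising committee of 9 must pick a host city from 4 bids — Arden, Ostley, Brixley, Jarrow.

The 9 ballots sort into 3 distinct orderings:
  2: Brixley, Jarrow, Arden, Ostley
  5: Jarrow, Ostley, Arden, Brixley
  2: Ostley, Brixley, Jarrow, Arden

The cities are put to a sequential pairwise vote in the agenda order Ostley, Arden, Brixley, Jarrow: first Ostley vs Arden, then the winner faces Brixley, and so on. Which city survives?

Round 1: Ostley vs Arden — 7–2, Ostley advances.
Round 2: Ostley vs Brixley — 7–2, Ostley advances.
Round 3: Ostley vs Jarrow — 2–7, Jarrow advances.
Jarrow survives the agenda.

Jarrow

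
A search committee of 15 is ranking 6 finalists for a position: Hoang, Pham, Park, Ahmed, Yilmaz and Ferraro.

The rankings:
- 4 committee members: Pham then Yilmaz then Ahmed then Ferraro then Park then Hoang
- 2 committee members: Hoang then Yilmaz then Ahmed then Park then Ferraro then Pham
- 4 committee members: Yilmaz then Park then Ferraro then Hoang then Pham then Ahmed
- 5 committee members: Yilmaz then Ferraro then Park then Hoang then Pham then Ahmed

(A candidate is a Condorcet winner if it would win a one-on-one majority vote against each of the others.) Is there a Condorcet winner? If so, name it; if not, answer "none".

Check each pair by majority over 15 ballots:
Hoang–Pham: Hoang 11–4.
Hoang vs Park: Park wins 13–2.
Hoang–Ahmed: Hoang 11–4.
Hoang–Yilmaz: Yilmaz 13–2.
Hoang–Ferraro: Ferraro 13–2.
Pham–Park: Park 11–4.
Pham vs Ahmed: Pham wins 13–2.
Pham vs Yilmaz: Yilmaz, 11–4.
Pham–Ferraro: Ferraro 11–4.
Park vs Ahmed: Park, 9–6.
Park–Yilmaz: Yilmaz 15–0.
Park–Ferraro: Ferraro 9–6.
Ahmed–Yilmaz: Yilmaz 15–0.
Ahmed vs Ferraro: Ferraro, 9–6.
Yilmaz vs Ferraro: Yilmaz, 15–0.
Yilmaz defeats every rival head-to-head and is the Condorcet winner.

Yilmaz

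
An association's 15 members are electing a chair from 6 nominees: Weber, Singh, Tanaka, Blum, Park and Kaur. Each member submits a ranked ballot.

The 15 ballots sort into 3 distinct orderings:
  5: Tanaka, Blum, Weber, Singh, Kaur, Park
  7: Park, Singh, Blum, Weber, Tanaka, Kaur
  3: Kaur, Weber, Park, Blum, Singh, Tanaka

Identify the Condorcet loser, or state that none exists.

none

Head-to-head results (15 voters):
Weber vs Singh: Weber, 8–7.
Weber vs Tanaka: 7+3 = 10 for Weber, 5 for Tanaka — Weber by 10–5.
Weber vs Blum: Blum wins 12–3.
Weber–Park: Weber 8–7.
Weber vs Kaur: Weber preferred on 5+7 = 12 ballots; Weber wins 12–3.
Singh vs Tanaka: 7+3 = 10 for Singh, 5 for Tanaka — Singh by 10–5.
Singh vs Blum: Blum, 8–7.
Singh vs Park: Park wins 10–5.
Singh vs Kaur: Singh wins 12–3.
Tanaka vs Blum: Tanaka is ranked higher on 5 ballots, Blum on 10. Blum wins 10–5.
Tanaka vs Park: Park wins 10–5.
Tanaka vs Kaur: Tanaka wins 12–3.
Blum vs Park: Park, 10–5.
Blum vs Kaur: 5+7 = 12 for Blum, 3 for Kaur — Blum by 12–3.
Park vs Kaur: 7 for Park, 8 for Kaur — Kaur by 8–7.
Each candidate has at least one pairwise win (Weber beats Singh; Singh beats Tanaka; Tanaka beats Kaur; Blum beats Weber; Park beats Singh; Kaur beats Park) — no Condorcet loser.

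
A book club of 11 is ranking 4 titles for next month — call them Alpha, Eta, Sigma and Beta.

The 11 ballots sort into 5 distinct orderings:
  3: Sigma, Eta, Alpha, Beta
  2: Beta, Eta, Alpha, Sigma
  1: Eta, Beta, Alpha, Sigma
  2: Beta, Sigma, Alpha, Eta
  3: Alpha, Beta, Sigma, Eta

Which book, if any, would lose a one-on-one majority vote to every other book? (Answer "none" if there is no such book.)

Pairwise majorities:
Alpha vs Eta: Eta, 6–5.
Alpha vs Sigma: 6 to 5, Alpha.
Alpha vs Beta: Alpha wins 6–5.
Eta–Sigma: Sigma 8–3.
Eta vs Beta: 4 to 7, Beta.
Sigma vs Beta: Beta, 8–3.
Each book has at least one pairwise win (Alpha beats Sigma; Eta beats Alpha; Sigma beats Eta; Beta beats Eta) — no Condorcet loser.

none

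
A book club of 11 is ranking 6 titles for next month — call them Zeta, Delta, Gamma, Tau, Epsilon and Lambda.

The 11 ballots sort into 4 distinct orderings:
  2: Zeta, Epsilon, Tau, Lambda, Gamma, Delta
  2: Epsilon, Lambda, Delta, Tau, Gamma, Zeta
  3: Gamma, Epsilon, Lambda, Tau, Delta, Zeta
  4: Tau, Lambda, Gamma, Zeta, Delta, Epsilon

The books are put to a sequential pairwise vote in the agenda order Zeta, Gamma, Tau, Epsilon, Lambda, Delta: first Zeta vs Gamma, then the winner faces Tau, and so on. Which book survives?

Round 1: Zeta vs Gamma — 2–9, Gamma advances.
Round 2: Gamma vs Tau — 3–8, Tau advances.
Round 3: Tau vs Epsilon — 4–7, Epsilon advances.
Round 4: Epsilon vs Lambda — 7–4, Epsilon advances.
Round 5: Epsilon vs Delta — 7–4, Epsilon advances.
Epsilon survives the agenda.

Epsilon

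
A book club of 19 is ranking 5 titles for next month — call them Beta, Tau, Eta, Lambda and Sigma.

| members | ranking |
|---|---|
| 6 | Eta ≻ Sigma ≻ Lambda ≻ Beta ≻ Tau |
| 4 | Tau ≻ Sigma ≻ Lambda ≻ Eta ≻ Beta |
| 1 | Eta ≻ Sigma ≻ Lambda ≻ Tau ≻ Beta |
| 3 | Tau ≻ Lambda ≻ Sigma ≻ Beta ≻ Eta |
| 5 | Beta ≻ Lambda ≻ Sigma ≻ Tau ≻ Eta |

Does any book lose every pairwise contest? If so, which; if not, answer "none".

Pairwise majorities:
Beta vs Tau: 11 to 8, Beta.
Beta vs Eta: 8 to 11, Eta.
Beta vs Lambda: 5 for Beta, 14 for Lambda — Lambda by 14–5.
Beta–Sigma: Sigma 14–5.
Tau vs Eta: 12 to 7, Tau.
Tau vs Lambda: Lambda wins 12–7.
Tau vs Sigma: Sigma, 12–7.
Eta–Lambda: Lambda 12–7.
Eta vs Sigma: Eta preferred on 6+1 = 7 ballots; Sigma wins 12–7.
Lambda–Sigma: Sigma 11–8.
No book is winless: Beta beats Tau; Tau beats Eta; Eta beats Beta; Lambda beats Beta; Sigma beats Beta. There is no Condorcet loser.

none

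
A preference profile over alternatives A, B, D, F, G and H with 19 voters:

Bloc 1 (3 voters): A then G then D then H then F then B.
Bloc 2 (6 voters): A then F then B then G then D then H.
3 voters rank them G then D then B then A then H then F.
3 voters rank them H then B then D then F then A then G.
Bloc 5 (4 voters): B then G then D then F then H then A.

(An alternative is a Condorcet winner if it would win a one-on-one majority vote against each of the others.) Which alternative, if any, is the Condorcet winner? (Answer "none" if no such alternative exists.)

Head-to-head results (19 voters):
A vs B: A preferred on 3+6 = 9 ballots; B wins 10–9.
A vs D: A is ranked higher on 3+6 = 9 ballots, D on 10. D wins 10–9.
A vs F: 3+6+3 = 12 for A, 7 for F — A by 12–7.
A vs G: 12 to 7, A.
A vs H: A is ranked higher on 3+6+3 = 12 ballots, H on 7. A wins 12–7.
B vs D: B preferred on 6+3+4 = 13 ballots; B wins 13–6.
B vs F: 3+3+4 = 10 for B, 9 for F — B by 10–9.
B vs G: B preferred on 6+3+4 = 13 ballots; B wins 13–6.
B vs H: 13 to 6, B.
D vs F: 3+3+3+4 = 13 for D, 6 for F — D by 13–6.
D vs G: 3 for D, 16 for G — G by 16–3.
D vs H: D preferred on 3+6+3+4 = 16 ballots; D wins 16–3.
F vs G: 9 to 10, G.
F vs H: F is ranked higher on 6+4 = 10 ballots, H on 9. F wins 10–9.
G vs H: G preferred on 3+6+3+4 = 16 ballots; G wins 16–3.
B wins every pairwise contest, so B is the Condorcet winner.

B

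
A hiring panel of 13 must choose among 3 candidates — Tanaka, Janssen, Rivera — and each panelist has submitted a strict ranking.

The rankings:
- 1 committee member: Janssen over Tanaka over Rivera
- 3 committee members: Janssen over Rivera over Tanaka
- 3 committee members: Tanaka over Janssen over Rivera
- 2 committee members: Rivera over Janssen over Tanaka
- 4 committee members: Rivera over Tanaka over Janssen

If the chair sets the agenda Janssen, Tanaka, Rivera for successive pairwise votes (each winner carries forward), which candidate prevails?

Rivera

Round 1: Janssen vs Tanaka — 6–7, Tanaka advances.
Round 2: Tanaka vs Rivera — 4–9, Rivera advances.
The agenda winner is Rivera.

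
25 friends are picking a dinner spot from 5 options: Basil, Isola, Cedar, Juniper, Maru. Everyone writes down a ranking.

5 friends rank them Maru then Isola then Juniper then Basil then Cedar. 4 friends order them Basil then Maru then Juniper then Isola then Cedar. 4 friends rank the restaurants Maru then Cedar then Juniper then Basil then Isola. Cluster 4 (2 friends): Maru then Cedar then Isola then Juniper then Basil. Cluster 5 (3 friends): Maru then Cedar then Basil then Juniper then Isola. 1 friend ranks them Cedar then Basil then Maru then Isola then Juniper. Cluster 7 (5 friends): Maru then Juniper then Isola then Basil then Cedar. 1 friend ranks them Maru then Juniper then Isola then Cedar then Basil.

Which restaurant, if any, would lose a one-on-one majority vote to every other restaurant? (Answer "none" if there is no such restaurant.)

Pairwise majorities:
Basil vs Isola: Isola wins 13–12.
Basil vs Cedar: Basil wins 14–11.
Basil vs Juniper: Basil preferred on 4+3+1 = 8 ballots; Juniper wins 17–8.
Basil vs Maru: Basil is ranked higher on 4+1 = 5 ballots, Maru on 20. Maru wins 20–5.
Isola vs Cedar: Isola wins 15–10.
Isola vs Juniper: Isola preferred on 5+2+1 = 8 ballots; Juniper wins 17–8.
Isola vs Maru: Isola is ranked higher on 0 ballots, Maru on 25. Maru wins 25–0.
Cedar vs Juniper: Cedar is ranked higher on 4+2+3+1 = 10 ballots, Juniper on 15. Juniper wins 15–10.
Cedar vs Maru: Maru, 24–1.
Juniper vs Maru: Maru, 25–0.
Cedar loses to every other restaurant — it is the Condorcet loser.

Cedar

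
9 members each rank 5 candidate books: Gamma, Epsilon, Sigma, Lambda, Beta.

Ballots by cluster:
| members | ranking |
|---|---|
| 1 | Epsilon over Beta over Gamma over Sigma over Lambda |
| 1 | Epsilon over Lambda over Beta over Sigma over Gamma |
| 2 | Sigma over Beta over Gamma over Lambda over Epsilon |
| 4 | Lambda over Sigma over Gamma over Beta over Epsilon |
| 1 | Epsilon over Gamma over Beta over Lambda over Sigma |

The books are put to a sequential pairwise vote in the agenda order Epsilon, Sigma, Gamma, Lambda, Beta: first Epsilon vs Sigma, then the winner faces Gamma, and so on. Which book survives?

Lambda

Round 1: Epsilon vs Sigma — 3–6, Sigma advances.
Round 2: Sigma vs Gamma — 7–2, Sigma advances.
Round 3: Sigma vs Lambda — 3–6, Lambda advances.
Round 4: Lambda vs Beta — 5–4, Lambda advances.
The agenda winner is Lambda.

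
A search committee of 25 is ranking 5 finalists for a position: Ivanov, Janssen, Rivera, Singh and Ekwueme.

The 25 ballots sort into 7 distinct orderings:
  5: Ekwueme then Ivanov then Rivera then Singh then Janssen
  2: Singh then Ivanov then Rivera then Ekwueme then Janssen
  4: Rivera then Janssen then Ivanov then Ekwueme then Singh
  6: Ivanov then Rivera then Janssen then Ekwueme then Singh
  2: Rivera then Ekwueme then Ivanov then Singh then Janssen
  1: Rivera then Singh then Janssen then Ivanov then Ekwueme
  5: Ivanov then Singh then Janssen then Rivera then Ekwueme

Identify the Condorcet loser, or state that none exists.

Pairwise majorities:
Ivanov vs Janssen: 5+2+6+2+5 = 20 for Ivanov, 5 for Janssen — Ivanov by 20–5.
Ivanov vs Rivera: Ivanov is ranked higher on 5+2+6+5 = 18 ballots, Rivera on 7. Ivanov wins 18–7.
Ivanov vs Singh: Ivanov wins 22–3.
Ivanov vs Ekwueme: Ivanov preferred on 2+4+6+1+5 = 18 ballots; Ivanov wins 18–7.
Janssen vs Rivera: Rivera wins 20–5.
Janssen vs Singh: Singh, 15–10.
Janssen vs Ekwueme: Janssen, 16–9.
Rivera vs Singh: 18 to 7, Rivera.
Rivera–Ekwueme: Rivera 20–5.
Singh vs Ekwueme: 8 to 17, Ekwueme.
Each candidate has at least one pairwise win (Ivanov beats Janssen; Janssen beats Ekwueme; Rivera beats Janssen; Singh beats Janssen; Ekwueme beats Singh) — no Condorcet loser.

none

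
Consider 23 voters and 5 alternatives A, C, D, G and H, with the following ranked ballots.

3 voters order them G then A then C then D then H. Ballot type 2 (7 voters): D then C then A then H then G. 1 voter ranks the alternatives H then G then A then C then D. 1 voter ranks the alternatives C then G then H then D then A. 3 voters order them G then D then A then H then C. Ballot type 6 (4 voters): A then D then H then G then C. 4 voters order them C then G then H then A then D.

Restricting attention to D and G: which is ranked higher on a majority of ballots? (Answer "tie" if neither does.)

Ballots ranking D above G: 7 + 4 = 11.
Ballots ranking G above D: 23 − 11 = 12.
G wins the head-to-head 12–11.

G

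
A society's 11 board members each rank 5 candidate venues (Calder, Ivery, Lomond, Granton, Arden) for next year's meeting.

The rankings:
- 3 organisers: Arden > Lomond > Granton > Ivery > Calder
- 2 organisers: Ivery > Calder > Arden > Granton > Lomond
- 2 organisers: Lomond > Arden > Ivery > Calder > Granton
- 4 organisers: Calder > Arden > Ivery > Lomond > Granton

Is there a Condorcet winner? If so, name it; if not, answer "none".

Check each pair by majority over 11 ballots:
Calder vs Ivery: Calder is ranked higher on 4 ballots, Ivery on 7. Ivery wins 7–4.
Calder vs Lomond: Calder preferred on 2+4 = 6 ballots; Calder wins 6–5.
Calder vs Granton: Calder is ranked higher on 2+2+4 = 8 ballots, Granton on 3. Calder wins 8–3.
Calder vs Arden: Calder is ranked higher on 2+4 = 6 ballots, Arden on 5. Calder wins 6–5.
Ivery vs Lomond: Ivery preferred on 2+4 = 6 ballots; Ivery wins 6–5.
Ivery vs Granton: 2+2+4 = 8 for Ivery, 3 for Granton — Ivery by 8–3.
Ivery vs Arden: Ivery preferred on 2 ballots; Arden wins 9–2.
Lomond vs Granton: Lomond is ranked higher on 3+2+4 = 9 ballots, Granton on 2. Lomond wins 9–2.
Lomond vs Arden: 2 to 9, Arden.
Granton vs Arden: Granton is ranked higher on 0 ballots, Arden on 11. Arden wins 11–0.
Every city loses at least once (Calder loses to Ivery; Ivery loses to Arden; Lomond loses to Calder; Granton loses to Calder; Arden loses to Calder). The majority relation contains the cycle Calder → Arden → Ivery → Calder, so there is no Condorcet winner.

none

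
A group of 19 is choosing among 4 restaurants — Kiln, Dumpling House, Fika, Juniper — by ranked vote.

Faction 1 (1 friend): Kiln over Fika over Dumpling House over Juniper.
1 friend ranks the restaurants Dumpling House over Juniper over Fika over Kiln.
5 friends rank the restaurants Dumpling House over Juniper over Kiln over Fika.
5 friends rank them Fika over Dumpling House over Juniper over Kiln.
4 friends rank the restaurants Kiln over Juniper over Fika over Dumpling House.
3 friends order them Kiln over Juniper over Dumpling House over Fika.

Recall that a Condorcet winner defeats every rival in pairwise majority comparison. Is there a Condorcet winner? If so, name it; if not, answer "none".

Pairwise majorities:
Kiln vs Dumpling House: Kiln preferred on 1+4+3 = 8 ballots; Dumpling House wins 11–8.
Kiln vs Fika: 13 to 6, Kiln.
Kiln vs Juniper: 1+4+3 = 8 for Kiln, 11 for Juniper — Juniper by 11–8.
Dumpling House vs Fika: 9 to 10, Fika.
Dumpling House vs Juniper: 1+1+5+5 = 12 for Dumpling House, 7 for Juniper — Dumpling House by 12–7.
Fika vs Juniper: 6 to 13, Juniper.
No restaurant is unbeaten: Kiln loses to Dumpling House; Dumpling House loses to Fika; Fika loses to Kiln; Juniper loses to Dumpling House. In particular Kiln > Fika > Dumpling House > Kiln is a majority cycle — no Condorcet winner exists.

none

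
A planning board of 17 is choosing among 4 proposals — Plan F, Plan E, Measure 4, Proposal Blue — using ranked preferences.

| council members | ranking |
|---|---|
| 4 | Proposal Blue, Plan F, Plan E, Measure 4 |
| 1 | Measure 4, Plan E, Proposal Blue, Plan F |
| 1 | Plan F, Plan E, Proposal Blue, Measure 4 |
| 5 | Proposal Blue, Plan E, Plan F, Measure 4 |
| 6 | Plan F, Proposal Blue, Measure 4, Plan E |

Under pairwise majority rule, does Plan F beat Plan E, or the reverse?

Plan F

Ballots ranking Plan F above Plan E: 4 + 1 + 6 = 11.
Ballots ranking Plan E above Plan F: 17 − 11 = 6.
Plan F wins the head-to-head 11–6.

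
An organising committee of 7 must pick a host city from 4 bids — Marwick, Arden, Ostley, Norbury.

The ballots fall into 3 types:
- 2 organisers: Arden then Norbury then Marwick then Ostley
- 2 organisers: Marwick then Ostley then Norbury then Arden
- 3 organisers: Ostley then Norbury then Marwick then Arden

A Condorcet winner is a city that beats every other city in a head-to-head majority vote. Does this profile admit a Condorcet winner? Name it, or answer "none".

none

Head-to-head results (7 organisers):
Marwick vs Arden: Marwick is ranked higher on 2+3 = 5 ballots, Arden on 2. Marwick wins 5–2.
Marwick vs Ostley: Marwick preferred on 2+2 = 4 ballots; Marwick wins 4–3.
Marwick vs Norbury: 2 for Marwick, 5 for Norbury — Norbury by 5–2.
Arden vs Ostley: Ostley, 5–2.
Arden vs Norbury: 2 to 5, Norbury.
Ostley vs Norbury: Ostley preferred on 2+3 = 5 ballots; Ostley wins 5–2.
No city is unbeaten: Marwick loses to Norbury; Arden loses to Marwick; Ostley loses to Marwick; Norbury loses to Ostley. In particular Marwick > Ostley > Norbury > Marwick is a majority cycle — no Condorcet winner exists.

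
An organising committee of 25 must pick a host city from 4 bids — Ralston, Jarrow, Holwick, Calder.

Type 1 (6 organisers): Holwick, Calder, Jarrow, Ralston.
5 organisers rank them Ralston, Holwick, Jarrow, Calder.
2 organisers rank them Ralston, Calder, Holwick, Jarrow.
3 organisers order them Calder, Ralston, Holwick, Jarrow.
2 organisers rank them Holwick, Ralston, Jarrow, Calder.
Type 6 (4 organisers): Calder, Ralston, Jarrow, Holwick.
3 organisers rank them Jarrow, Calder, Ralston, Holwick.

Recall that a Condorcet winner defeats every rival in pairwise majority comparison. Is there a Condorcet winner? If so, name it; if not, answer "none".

none

Pairwise majorities:
Ralston vs Jarrow: Ralston is ranked higher on 5+2+3+2+4 = 16 ballots, Jarrow on 9. Ralston wins 16–9.
Ralston vs Holwick: 5+2+3+4+3 = 17 for Ralston, 8 for Holwick — Ralston by 17–8.
Ralston vs Calder: Ralston is ranked higher on 5+2+2 = 9 ballots, Calder on 16. Calder wins 16–9.
Jarrow vs Holwick: Jarrow is ranked higher on 4+3 = 7 ballots, Holwick on 18. Holwick wins 18–7.
Jarrow vs Calder: Jarrow preferred on 5+2+3 = 10 ballots; Calder wins 15–10.
Holwick vs Calder: Holwick preferred on 6+5+2 = 13 ballots; Holwick wins 13–12.
Every city loses at least once (Ralston loses to Calder; Jarrow loses to Ralston; Holwick loses to Ralston; Calder loses to Holwick). The majority relation contains the cycle Ralston beats Holwick beats Calder beats Ralston, so there is no Condorcet winner.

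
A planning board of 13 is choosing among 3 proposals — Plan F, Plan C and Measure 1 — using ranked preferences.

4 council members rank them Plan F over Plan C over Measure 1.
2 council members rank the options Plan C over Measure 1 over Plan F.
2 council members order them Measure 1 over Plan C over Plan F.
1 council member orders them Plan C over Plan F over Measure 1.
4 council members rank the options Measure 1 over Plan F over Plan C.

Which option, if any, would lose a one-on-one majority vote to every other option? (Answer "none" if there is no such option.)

none

Pairwise majorities:
Plan F vs Plan C: 4+4 = 8 for Plan F, 5 for Plan C — Plan F by 8–5.
Plan F vs Measure 1: Measure 1 wins 8–5.
Plan C vs Measure 1: Plan C wins 7–6.
Each option has at least one pairwise win (Plan F beats Plan C; Plan C beats Measure 1; Measure 1 beats Plan F) — no Condorcet loser.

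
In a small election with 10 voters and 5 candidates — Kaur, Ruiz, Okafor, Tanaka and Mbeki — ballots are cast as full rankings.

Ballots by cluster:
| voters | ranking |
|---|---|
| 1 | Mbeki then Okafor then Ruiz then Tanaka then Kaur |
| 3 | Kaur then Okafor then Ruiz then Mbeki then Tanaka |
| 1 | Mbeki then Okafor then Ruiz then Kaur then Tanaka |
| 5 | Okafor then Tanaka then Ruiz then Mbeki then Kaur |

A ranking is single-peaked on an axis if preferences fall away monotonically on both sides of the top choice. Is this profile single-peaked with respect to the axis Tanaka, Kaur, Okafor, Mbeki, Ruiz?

Axis positions: Tanaka=1, Kaur=2, Okafor=3, Mbeki=4, Ruiz=5.
Cluster 1: ranking walks positions 4-3-5-1-2; Tanaka is ranked above Kaur even though Kaur lies between Tanaka and the peak Mbeki on the axis — preferences dip and rise again. Not single-peaked.
Cluster 2: ranking walks positions 2-3-5-4-1; Ruiz is ranked above Mbeki even though Mbeki lies between Ruiz and the peak Kaur on the axis — preferences dip and rise again. Not single-peaked.
Cluster 3 (peak Mbeki at position 4): ranking walks positions 4-3-5-2-1, expanding outward from the peak — single-peaked.
Cluster 4: ranking walks positions 3-1-5-4-2; Tanaka is ranked above Kaur even though Kaur lies between Tanaka and the peak Okafor on the axis — preferences dip and rise again. Not single-peaked.
Cluster 1 violates single-peakedness, so the profile is not single-peaked on this axis.

no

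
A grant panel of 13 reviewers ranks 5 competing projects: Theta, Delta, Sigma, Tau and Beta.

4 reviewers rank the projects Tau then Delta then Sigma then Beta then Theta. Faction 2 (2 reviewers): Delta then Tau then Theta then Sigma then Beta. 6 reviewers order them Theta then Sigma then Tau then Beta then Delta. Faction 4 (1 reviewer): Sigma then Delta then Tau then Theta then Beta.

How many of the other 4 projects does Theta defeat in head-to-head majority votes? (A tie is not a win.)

Theta against each rival (13 reviewers):
Theta vs Delta: 6 for Theta, 7 for Delta — Delta by 7–6.
Theta vs Sigma: Theta is ranked higher on 2+6 = 8 ballots, Sigma on 5. Theta wins 8–5.
Theta vs Tau: 6 for Theta, 7 for Tau — Tau by 7–6.
Theta vs Beta: 9 to 4, Theta.
Theta beats Sigma, Beta; loses to Delta, Tau — 2 pairwise wins.

2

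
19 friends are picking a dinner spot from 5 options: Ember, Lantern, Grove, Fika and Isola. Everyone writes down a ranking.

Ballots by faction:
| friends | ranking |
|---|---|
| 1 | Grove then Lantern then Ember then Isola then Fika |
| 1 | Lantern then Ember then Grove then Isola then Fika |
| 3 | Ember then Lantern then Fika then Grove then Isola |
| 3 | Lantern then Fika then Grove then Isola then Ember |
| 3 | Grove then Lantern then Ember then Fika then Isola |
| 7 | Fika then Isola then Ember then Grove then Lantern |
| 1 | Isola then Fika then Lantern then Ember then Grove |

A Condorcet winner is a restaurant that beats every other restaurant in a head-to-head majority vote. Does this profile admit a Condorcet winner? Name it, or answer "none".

none

Pairwise majorities:
Ember vs Lantern: Ember preferred on 3+7 = 10 ballots; Ember wins 10–9.
Ember vs Grove: Ember, 12–7.
Ember vs Fika: Ember preferred on 1+1+3+3 = 8 ballots; Fika wins 11–8.
Ember vs Isola: Ember is ranked higher on 1+1+3+3 = 8 ballots, Isola on 11. Isola wins 11–8.
Lantern vs Grove: 1+3+3+1 = 8 for Lantern, 11 for Grove — Grove by 11–8.
Lantern vs Fika: Lantern preferred on 1+1+3+3+3 = 11 ballots; Lantern wins 11–8.
Lantern vs Isola: Lantern preferred on 1+1+3+3+3 = 11 ballots; Lantern wins 11–8.
Grove vs Fika: Grove preferred on 1+1+3 = 5 ballots; Fika wins 14–5.
Grove vs Isola: 1+1+3+3+3 = 11 for Grove, 8 for Isola — Grove by 11–8.
Fika–Isola: Fika 16–3.
Each restaurant drops at least one matchup (Ember loses to Fika; Lantern loses to Ember; Grove loses to Ember; Fika loses to Lantern; Isola loses to Lantern); the cycle Ember > Lantern > Fika > Ember rules out a Condorcet winner.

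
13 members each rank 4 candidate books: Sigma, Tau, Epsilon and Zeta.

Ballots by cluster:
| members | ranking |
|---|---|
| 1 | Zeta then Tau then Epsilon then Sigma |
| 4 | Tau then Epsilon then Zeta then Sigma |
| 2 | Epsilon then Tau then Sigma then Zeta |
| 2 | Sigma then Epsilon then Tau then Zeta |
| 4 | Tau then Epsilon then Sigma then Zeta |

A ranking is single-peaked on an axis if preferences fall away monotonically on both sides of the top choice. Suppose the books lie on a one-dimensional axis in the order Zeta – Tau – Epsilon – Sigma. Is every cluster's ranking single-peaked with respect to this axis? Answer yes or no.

yes

Axis positions: Zeta=1, Tau=2, Epsilon=3, Sigma=4.
Cluster 1 (peak Zeta at position 1): ranking walks positions 1-2-3-4, expanding outward from the peak — single-peaked.
Cluster 2 (peak Tau at position 2): ranking walks positions 2-3-1-4, expanding outward from the peak — single-peaked.
Cluster 3 (peak Epsilon at position 3): ranking walks positions 3-2-4-1, expanding outward from the peak — single-peaked.
Cluster 4 (peak Sigma at position 4): ranking walks positions 4-3-2-1, expanding outward from the peak — single-peaked.
Cluster 5 (peak Tau at position 2): ranking walks positions 2-3-4-1, expanding outward from the peak — single-peaked.
Every ranking is single-peaked on this axis.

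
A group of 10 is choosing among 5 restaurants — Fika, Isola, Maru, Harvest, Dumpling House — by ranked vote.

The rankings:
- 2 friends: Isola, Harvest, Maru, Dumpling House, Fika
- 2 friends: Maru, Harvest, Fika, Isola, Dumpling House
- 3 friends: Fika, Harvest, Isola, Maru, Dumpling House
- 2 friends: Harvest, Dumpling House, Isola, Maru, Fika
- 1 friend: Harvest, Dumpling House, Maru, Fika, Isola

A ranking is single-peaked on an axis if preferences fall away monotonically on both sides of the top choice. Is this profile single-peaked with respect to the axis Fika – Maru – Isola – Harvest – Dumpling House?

Axis positions: Fika=1, Maru=2, Isola=3, Harvest=4, Dumpling House=5.
Bloc 1 (peak Isola at position 3): ranking walks positions 3-4-2-5-1, expanding outward from the peak — single-peaked.
Bloc 2: ranking walks positions 2-4-1-3-5; Harvest is ranked above Isola even though Isola lies between Harvest and the peak Maru on the axis — preferences dip and rise again. Not single-peaked.
Bloc 3: ranking walks positions 1-4-3-2-5; Harvest is ranked above Maru even though Maru lies between Harvest and the peak Fika on the axis — preferences dip and rise again. Not single-peaked.
Bloc 4 (peak Harvest at position 4): ranking walks positions 4-5-3-2-1, expanding outward from the peak — single-peaked.
Bloc 5: ranking walks positions 4-5-2-1-3; Maru is ranked above Isola even though Isola lies between Maru and the peak Harvest on the axis — preferences dip and rise again. Not single-peaked.
Bloc 2 violates single-peakedness, so the profile is not single-peaked on this axis.

no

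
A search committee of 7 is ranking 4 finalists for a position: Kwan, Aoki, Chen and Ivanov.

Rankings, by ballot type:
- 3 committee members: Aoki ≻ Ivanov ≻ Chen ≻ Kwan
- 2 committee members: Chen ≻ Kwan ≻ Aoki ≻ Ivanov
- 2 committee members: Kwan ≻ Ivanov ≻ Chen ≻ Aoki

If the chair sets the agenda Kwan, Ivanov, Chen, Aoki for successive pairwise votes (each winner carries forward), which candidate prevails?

Chen

Round 1: Kwan vs Ivanov — 4–3, Kwan advances.
Round 2: Kwan vs Chen — 2–5, Chen advances.
Round 3: Chen vs Aoki — 4–3, Chen advances.
The agenda winner is Chen.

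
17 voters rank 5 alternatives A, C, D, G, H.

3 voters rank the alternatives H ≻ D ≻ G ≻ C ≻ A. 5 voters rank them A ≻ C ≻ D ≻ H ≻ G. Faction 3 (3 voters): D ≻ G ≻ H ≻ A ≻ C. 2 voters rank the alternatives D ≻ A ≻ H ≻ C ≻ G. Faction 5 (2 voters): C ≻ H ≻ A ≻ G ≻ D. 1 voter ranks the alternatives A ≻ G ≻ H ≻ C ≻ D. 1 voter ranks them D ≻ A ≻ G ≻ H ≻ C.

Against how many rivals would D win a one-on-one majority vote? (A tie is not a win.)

D against each rival (17 voters):
D vs A: D, 9–8.
D vs C: D preferred on 3+3+2+1 = 9 ballots; D wins 9–8.
D vs G: D, 14–3.
D vs H: D preferred on 5+3+2+1 = 11 ballots; D wins 11–6.
D beats A, C, G, H — 4 pairwise wins.

4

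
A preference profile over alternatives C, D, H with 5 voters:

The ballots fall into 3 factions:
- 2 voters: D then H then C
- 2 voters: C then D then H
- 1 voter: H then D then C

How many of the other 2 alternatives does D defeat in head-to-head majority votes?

D against each rival (5 voters):
D vs C: 3 to 2, D.
D vs H: D wins 4–1.
D beats C, H — 2 pairwise wins.

2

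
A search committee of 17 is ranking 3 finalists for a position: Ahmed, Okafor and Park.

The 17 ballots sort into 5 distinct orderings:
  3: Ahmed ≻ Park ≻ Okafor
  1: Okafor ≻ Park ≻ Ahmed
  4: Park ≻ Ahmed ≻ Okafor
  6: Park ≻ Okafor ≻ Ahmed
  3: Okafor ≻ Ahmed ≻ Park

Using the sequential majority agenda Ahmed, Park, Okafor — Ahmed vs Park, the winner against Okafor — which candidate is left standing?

Park

Round 1: Ahmed vs Park — 6–11, Park advances.
Round 2: Park vs Okafor — 13–4, Park advances.
The agenda winner is Park.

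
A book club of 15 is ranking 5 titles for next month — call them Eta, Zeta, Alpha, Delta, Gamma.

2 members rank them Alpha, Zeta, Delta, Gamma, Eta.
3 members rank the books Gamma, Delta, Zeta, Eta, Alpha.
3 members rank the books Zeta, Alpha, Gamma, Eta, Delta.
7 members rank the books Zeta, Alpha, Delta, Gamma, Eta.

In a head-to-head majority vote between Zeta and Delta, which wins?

Zeta

Ballots ranking Zeta above Delta: 2 + 3 + 7 = 12.
Ballots ranking Delta above Zeta: 15 − 12 = 3.
Zeta wins the head-to-head 12–3.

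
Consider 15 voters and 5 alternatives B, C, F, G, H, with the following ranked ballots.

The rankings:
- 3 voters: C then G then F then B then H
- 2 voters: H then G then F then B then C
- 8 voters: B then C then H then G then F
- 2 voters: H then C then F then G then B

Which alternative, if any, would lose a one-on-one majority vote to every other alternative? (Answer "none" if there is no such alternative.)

Pairwise majorities:
B–C: B 10–5.
B vs F: B is ranked higher on 8 ballots, F on 7. B wins 8–7.
B vs G: B preferred on 8 ballots; B wins 8–7.
B vs H: B preferred on 3+8 = 11 ballots; B wins 11–4.
C vs F: 3+8+2 = 13 for C, 2 for F — C by 13–2.
C vs G: C preferred on 3+8+2 = 13 ballots; C wins 13–2.
C vs H: 11 to 4, C.
F vs G: 2 for F, 13 for G — G by 13–2.
F vs H: H wins 12–3.
G vs H: H wins 12–3.
F loses to every other alternative — it is the Condorcet loser.

F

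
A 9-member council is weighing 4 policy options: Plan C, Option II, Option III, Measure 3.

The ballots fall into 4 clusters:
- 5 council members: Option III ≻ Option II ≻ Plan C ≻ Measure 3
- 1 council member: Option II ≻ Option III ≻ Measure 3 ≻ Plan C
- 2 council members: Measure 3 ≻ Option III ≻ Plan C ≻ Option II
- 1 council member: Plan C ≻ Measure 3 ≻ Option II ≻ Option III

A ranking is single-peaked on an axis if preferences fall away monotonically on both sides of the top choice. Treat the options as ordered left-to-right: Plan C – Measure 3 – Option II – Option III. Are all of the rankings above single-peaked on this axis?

no

Axis positions: Plan C=1, Measure 3=2, Option II=3, Option III=4.
Cluster 1: ranking walks positions 4-3-1-2; Plan C is ranked above Measure 3 even though Measure 3 lies between Plan C and the peak Option III on the axis — preferences dip and rise again. Not single-peaked.
Cluster 2 (peak Option II at position 3): ranking walks positions 3-4-2-1, expanding outward from the peak — single-peaked.
Cluster 3: ranking walks positions 2-4-1-3; Option III is ranked above Option II even though Option II lies between Option III and the peak Measure 3 on the axis — preferences dip and rise again. Not single-peaked.
Cluster 4 (peak Plan C at position 1): ranking walks positions 1-2-3-4, expanding outward from the peak — single-peaked.
Cluster 1 violates single-peakedness, so the profile is not single-peaked on this axis.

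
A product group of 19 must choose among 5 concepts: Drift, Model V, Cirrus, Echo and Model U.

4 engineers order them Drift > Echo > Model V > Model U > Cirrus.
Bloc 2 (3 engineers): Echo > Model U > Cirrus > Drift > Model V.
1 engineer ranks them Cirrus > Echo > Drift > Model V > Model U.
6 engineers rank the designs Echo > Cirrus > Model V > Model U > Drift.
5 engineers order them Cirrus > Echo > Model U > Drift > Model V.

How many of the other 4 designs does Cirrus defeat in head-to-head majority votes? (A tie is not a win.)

3

Cirrus against each rival (19 engineers):
Cirrus vs Drift: 15 to 4, Cirrus.
Cirrus vs Model V: Cirrus, 15–4.
Cirrus vs Echo: Cirrus is ranked higher on 1+5 = 6 ballots, Echo on 13. Echo wins 13–6.
Cirrus vs Model U: 1+6+5 = 12 for Cirrus, 7 for Model U — Cirrus by 12–7.
Cirrus beats Drift, Model V, Model U; loses to Echo — 3 pairwise wins.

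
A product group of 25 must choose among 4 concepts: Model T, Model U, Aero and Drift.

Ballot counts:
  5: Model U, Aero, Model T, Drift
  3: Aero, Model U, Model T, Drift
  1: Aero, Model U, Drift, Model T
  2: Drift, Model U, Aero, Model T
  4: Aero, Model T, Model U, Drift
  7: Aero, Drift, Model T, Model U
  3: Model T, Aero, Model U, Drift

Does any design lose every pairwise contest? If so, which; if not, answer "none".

Pairwise majorities:
Model T vs Model U: 4+7+3 = 14 for Model T, 11 for Model U — Model T by 14–11.
Model T–Aero: Aero 22–3.
Model T vs Drift: Model T is ranked higher on 5+3+4+3 = 15 ballots, Drift on 10. Model T wins 15–10.
Model U vs Aero: Model U preferred on 5+2 = 7 ballots; Aero wins 18–7.
Model U vs Drift: Model U is ranked higher on 5+3+1+4+3 = 16 ballots, Drift on 9. Model U wins 16–9.
Aero vs Drift: 5+3+1+4+7+3 = 23 for Aero, 2 for Drift — Aero by 23–2.
Drift loses to every other design — it is the Condorcet loser.

Drift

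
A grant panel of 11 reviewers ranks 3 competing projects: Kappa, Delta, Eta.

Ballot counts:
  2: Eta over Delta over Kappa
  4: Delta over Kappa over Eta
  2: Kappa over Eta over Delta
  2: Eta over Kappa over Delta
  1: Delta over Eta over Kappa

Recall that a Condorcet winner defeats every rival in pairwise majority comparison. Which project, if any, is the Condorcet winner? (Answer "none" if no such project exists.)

Head-to-head results (11 reviewers):
Kappa vs Delta: Delta, 7–4.
Kappa vs Eta: Kappa wins 6–5.
Delta vs Eta: Eta wins 6–5.
No project is unbeaten: Kappa loses to Delta; Delta loses to Eta; Eta loses to Kappa. In particular Kappa > Eta > Delta > Kappa is a majority cycle — no Condorcet winner exists.

none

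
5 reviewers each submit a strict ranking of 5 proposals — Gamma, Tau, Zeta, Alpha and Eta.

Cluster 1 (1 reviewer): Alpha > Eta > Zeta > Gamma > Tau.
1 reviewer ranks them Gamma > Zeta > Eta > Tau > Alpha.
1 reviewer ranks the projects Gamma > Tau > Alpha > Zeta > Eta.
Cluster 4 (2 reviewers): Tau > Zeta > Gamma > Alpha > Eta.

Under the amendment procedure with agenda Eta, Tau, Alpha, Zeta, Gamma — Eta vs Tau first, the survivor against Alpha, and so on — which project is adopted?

Round 1: Eta vs Tau — 2–3, Tau advances.
Round 2: Tau vs Alpha — 4–1, Tau advances.
Round 3: Tau vs Zeta — 3–2, Tau advances.
Round 4: Tau vs Gamma — 2–3, Gamma advances.
The agenda winner is Gamma.

Gamma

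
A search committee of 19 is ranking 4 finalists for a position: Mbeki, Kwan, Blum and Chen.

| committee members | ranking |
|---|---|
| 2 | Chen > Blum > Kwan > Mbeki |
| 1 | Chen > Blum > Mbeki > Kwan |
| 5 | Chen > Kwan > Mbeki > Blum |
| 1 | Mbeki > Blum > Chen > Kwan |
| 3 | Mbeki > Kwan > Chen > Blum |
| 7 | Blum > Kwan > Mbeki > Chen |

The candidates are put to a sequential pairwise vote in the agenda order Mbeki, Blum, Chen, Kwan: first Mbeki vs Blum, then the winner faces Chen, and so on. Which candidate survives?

Round 1: Mbeki vs Blum — 9–10, Blum advances.
Round 2: Blum vs Chen — 8–11, Chen advances.
Round 3: Chen vs Kwan — 9–10, Kwan advances.
Kwan survives the agenda.

Kwan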